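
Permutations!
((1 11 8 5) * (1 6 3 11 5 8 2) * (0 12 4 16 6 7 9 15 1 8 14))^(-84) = (0 11 4 8 6)(1 5 7 9 15)(2 16 14 3 12) = [11, 5, 16, 12, 8, 7, 0, 9, 6, 15, 10, 4, 2, 13, 3, 1, 14]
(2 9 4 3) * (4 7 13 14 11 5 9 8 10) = (2 8 10 4 3)(5 9 7 13 14 11) = [0, 1, 8, 2, 3, 9, 6, 13, 10, 7, 4, 5, 12, 14, 11]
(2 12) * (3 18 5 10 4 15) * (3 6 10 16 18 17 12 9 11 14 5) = (2 9 11 14 5 16 18 3 17 12)(4 15 6 10) = [0, 1, 9, 17, 15, 16, 10, 7, 8, 11, 4, 14, 2, 13, 5, 6, 18, 12, 3]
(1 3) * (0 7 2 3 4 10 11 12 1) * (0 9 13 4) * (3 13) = (0 7 2 13 4 10 11 12 1)(3 9) = [7, 0, 13, 9, 10, 5, 6, 2, 8, 3, 11, 12, 1, 4]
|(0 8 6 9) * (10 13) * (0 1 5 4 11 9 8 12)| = 10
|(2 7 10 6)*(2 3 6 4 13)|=|(2 7 10 4 13)(3 6)|=10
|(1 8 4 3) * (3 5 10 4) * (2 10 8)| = |(1 2 10 4 5 8 3)| = 7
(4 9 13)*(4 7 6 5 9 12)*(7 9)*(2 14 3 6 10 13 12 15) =(2 14 3 6 5 7 10 13 9 12 4 15) =[0, 1, 14, 6, 15, 7, 5, 10, 8, 12, 13, 11, 4, 9, 3, 2]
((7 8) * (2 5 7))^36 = (8) = [0, 1, 2, 3, 4, 5, 6, 7, 8]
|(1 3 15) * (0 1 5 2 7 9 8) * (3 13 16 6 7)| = |(0 1 13 16 6 7 9 8)(2 3 15 5)| = 8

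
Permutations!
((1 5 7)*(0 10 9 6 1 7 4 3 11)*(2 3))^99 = [11, 6, 4, 2, 5, 1, 9, 7, 8, 10, 0, 3] = (0 11 3 2 4 5 1 6 9 10)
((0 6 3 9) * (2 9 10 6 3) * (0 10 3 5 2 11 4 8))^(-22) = [6, 1, 4, 3, 9, 11, 5, 7, 10, 8, 0, 2] = (0 6 5 11 2 4 9 8 10)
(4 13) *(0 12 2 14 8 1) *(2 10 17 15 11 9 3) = (0 12 10 17 15 11 9 3 2 14 8 1)(4 13) = [12, 0, 14, 2, 13, 5, 6, 7, 1, 3, 17, 9, 10, 4, 8, 11, 16, 15]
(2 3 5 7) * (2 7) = (7)(2 3 5) = [0, 1, 3, 5, 4, 2, 6, 7]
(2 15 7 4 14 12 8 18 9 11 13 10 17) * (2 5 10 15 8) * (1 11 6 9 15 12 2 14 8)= (1 11 13 12 14 2)(4 8 18 15 7)(5 10 17)(6 9)= [0, 11, 1, 3, 8, 10, 9, 4, 18, 6, 17, 13, 14, 12, 2, 7, 16, 5, 15]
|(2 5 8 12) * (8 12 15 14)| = 3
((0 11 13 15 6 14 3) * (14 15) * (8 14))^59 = (0 3 14 8 13 11)(6 15) = [3, 1, 2, 14, 4, 5, 15, 7, 13, 9, 10, 0, 12, 11, 8, 6]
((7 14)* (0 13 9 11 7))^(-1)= [14, 1, 2, 3, 4, 5, 6, 11, 8, 13, 10, 9, 12, 0, 7]= (0 14 7 11 9 13)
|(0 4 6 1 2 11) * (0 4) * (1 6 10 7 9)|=7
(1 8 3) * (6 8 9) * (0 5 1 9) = (0 5 1)(3 9 6 8) = [5, 0, 2, 9, 4, 1, 8, 7, 3, 6]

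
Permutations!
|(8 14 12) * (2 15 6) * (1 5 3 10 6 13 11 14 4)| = |(1 5 3 10 6 2 15 13 11 14 12 8 4)| = 13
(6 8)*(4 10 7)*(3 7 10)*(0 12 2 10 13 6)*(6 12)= (0 6 8)(2 10 13 12)(3 7 4)= [6, 1, 10, 7, 3, 5, 8, 4, 0, 9, 13, 11, 2, 12]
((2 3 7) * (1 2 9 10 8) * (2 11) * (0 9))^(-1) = (0 7 3 2 11 1 8 10 9) = [7, 8, 11, 2, 4, 5, 6, 3, 10, 0, 9, 1]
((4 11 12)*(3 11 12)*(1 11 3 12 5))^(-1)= (1 5 4 12 11)= [0, 5, 2, 3, 12, 4, 6, 7, 8, 9, 10, 1, 11]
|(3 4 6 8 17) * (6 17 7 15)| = |(3 4 17)(6 8 7 15)| = 12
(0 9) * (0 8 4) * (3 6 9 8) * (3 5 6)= (0 8 4)(5 6 9)= [8, 1, 2, 3, 0, 6, 9, 7, 4, 5]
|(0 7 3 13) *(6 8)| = 4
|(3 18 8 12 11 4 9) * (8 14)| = |(3 18 14 8 12 11 4 9)| = 8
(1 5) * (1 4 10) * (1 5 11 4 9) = [0, 11, 2, 3, 10, 9, 6, 7, 8, 1, 5, 4] = (1 11 4 10 5 9)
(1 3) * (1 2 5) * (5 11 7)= (1 3 2 11 7 5)= [0, 3, 11, 2, 4, 1, 6, 5, 8, 9, 10, 7]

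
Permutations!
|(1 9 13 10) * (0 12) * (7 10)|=|(0 12)(1 9 13 7 10)|=10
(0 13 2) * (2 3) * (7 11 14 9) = (0 13 3 2)(7 11 14 9) = [13, 1, 0, 2, 4, 5, 6, 11, 8, 7, 10, 14, 12, 3, 9]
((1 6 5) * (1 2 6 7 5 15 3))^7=[0, 1, 2, 3, 4, 5, 6, 7, 8, 9, 10, 11, 12, 13, 14, 15]=(15)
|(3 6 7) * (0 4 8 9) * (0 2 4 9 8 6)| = |(0 9 2 4 6 7 3)| = 7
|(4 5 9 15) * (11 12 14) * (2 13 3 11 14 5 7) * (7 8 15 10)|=9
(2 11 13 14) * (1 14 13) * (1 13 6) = (1 14 2 11 13 6) = [0, 14, 11, 3, 4, 5, 1, 7, 8, 9, 10, 13, 12, 6, 2]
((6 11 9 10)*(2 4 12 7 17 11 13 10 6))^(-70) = (17) = [0, 1, 2, 3, 4, 5, 6, 7, 8, 9, 10, 11, 12, 13, 14, 15, 16, 17]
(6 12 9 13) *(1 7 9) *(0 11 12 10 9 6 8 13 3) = (0 11 12 1 7 6 10 9 3)(8 13) = [11, 7, 2, 0, 4, 5, 10, 6, 13, 3, 9, 12, 1, 8]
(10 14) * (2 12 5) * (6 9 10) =[0, 1, 12, 3, 4, 2, 9, 7, 8, 10, 14, 11, 5, 13, 6] =(2 12 5)(6 9 10 14)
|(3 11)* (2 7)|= |(2 7)(3 11)|= 2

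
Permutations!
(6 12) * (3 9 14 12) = (3 9 14 12 6) = [0, 1, 2, 9, 4, 5, 3, 7, 8, 14, 10, 11, 6, 13, 12]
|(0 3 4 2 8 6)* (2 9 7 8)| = |(0 3 4 9 7 8 6)| = 7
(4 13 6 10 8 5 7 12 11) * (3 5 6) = [0, 1, 2, 5, 13, 7, 10, 12, 6, 9, 8, 4, 11, 3] = (3 5 7 12 11 4 13)(6 10 8)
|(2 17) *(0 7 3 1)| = 4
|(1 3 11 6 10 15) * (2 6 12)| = |(1 3 11 12 2 6 10 15)| = 8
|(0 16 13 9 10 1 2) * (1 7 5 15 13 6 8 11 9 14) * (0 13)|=|(0 16 6 8 11 9 10 7 5 15)(1 2 13 14)|=20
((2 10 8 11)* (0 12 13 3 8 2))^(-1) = (0 11 8 3 13 12)(2 10) = [11, 1, 10, 13, 4, 5, 6, 7, 3, 9, 2, 8, 0, 12]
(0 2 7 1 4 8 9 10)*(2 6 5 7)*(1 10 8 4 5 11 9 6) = (0 1 5 7 10)(6 11 9 8) = [1, 5, 2, 3, 4, 7, 11, 10, 6, 8, 0, 9]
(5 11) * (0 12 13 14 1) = (0 12 13 14 1)(5 11) = [12, 0, 2, 3, 4, 11, 6, 7, 8, 9, 10, 5, 13, 14, 1]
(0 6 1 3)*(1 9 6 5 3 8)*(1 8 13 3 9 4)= [5, 13, 2, 0, 1, 9, 4, 7, 8, 6, 10, 11, 12, 3]= (0 5 9 6 4 1 13 3)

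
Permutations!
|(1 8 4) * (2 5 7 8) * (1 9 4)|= 10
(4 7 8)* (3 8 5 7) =(3 8 4)(5 7) =[0, 1, 2, 8, 3, 7, 6, 5, 4]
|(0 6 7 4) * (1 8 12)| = |(0 6 7 4)(1 8 12)| = 12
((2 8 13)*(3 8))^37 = (2 3 8 13) = [0, 1, 3, 8, 4, 5, 6, 7, 13, 9, 10, 11, 12, 2]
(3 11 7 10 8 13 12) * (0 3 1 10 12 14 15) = (0 3 11 7 12 1 10 8 13 14 15) = [3, 10, 2, 11, 4, 5, 6, 12, 13, 9, 8, 7, 1, 14, 15, 0]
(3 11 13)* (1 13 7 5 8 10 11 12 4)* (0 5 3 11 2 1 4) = (0 5 8 10 2 1 13 11 7 3 12) = [5, 13, 1, 12, 4, 8, 6, 3, 10, 9, 2, 7, 0, 11]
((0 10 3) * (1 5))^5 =(0 3 10)(1 5) =[3, 5, 2, 10, 4, 1, 6, 7, 8, 9, 0]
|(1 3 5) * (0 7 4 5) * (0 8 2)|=8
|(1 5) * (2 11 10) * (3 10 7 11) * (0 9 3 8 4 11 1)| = 11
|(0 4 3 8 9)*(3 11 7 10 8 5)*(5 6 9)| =|(0 4 11 7 10 8 5 3 6 9)| =10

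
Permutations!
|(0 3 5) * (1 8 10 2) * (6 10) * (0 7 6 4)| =|(0 3 5 7 6 10 2 1 8 4)| =10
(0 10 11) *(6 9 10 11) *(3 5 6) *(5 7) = (0 11)(3 7 5 6 9 10) = [11, 1, 2, 7, 4, 6, 9, 5, 8, 10, 3, 0]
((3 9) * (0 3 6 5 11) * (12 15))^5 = (0 11 5 6 9 3)(12 15) = [11, 1, 2, 0, 4, 6, 9, 7, 8, 3, 10, 5, 15, 13, 14, 12]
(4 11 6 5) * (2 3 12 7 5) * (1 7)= [0, 7, 3, 12, 11, 4, 2, 5, 8, 9, 10, 6, 1]= (1 7 5 4 11 6 2 3 12)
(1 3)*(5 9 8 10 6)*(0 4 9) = (0 4 9 8 10 6 5)(1 3) = [4, 3, 2, 1, 9, 0, 5, 7, 10, 8, 6]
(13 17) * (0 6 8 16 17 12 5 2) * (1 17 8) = (0 6 1 17 13 12 5 2)(8 16) = [6, 17, 0, 3, 4, 2, 1, 7, 16, 9, 10, 11, 5, 12, 14, 15, 8, 13]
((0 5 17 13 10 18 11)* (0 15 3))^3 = (0 13 11)(3 17 18)(5 10 15) = [13, 1, 2, 17, 4, 10, 6, 7, 8, 9, 15, 0, 12, 11, 14, 5, 16, 18, 3]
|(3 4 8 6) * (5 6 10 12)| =7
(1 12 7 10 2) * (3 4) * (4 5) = (1 12 7 10 2)(3 5 4) = [0, 12, 1, 5, 3, 4, 6, 10, 8, 9, 2, 11, 7]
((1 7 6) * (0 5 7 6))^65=(0 7 5)(1 6)=[7, 6, 2, 3, 4, 0, 1, 5]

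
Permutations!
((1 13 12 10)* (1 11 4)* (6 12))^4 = (1 10 13 11 6 4 12) = [0, 10, 2, 3, 12, 5, 4, 7, 8, 9, 13, 6, 1, 11]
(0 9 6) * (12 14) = (0 9 6)(12 14) = [9, 1, 2, 3, 4, 5, 0, 7, 8, 6, 10, 11, 14, 13, 12]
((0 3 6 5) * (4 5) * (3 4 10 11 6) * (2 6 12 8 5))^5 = (0 11 4 12 2 8 6 5 10) = [11, 1, 8, 3, 12, 10, 5, 7, 6, 9, 0, 4, 2]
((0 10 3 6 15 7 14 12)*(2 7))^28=[10, 1, 7, 6, 4, 5, 15, 14, 8, 9, 3, 11, 0, 13, 12, 2]=(0 10 3 6 15 2 7 14 12)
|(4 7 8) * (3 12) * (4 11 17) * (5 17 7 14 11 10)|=8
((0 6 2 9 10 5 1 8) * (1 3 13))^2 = (0 2 10 3 1)(5 13 8 6 9) = [2, 0, 10, 1, 4, 13, 9, 7, 6, 5, 3, 11, 12, 8]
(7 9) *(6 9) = (6 9 7) = [0, 1, 2, 3, 4, 5, 9, 6, 8, 7]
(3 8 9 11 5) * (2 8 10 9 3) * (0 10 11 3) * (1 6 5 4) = [10, 6, 8, 11, 1, 2, 5, 7, 0, 3, 9, 4] = (0 10 9 3 11 4 1 6 5 2 8)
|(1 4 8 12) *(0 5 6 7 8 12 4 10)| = |(0 5 6 7 8 4 12 1 10)| = 9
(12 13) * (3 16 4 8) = (3 16 4 8)(12 13) = [0, 1, 2, 16, 8, 5, 6, 7, 3, 9, 10, 11, 13, 12, 14, 15, 4]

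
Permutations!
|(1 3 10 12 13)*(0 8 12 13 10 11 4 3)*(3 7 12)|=10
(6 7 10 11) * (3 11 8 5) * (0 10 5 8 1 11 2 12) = (0 10 1 11 6 7 5 3 2 12) = [10, 11, 12, 2, 4, 3, 7, 5, 8, 9, 1, 6, 0]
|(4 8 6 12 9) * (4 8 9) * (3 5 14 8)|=8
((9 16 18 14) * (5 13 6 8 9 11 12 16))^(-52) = (5 8 13 9 6)(11 18 12 14 16) = [0, 1, 2, 3, 4, 8, 5, 7, 13, 6, 10, 18, 14, 9, 16, 15, 11, 17, 12]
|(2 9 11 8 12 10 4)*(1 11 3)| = |(1 11 8 12 10 4 2 9 3)| = 9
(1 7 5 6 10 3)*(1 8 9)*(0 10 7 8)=(0 10 3)(1 8 9)(5 6 7)=[10, 8, 2, 0, 4, 6, 7, 5, 9, 1, 3]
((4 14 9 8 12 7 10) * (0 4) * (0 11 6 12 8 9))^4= [4, 1, 2, 3, 14, 5, 11, 12, 8, 9, 7, 10, 6, 13, 0]= (0 4 14)(6 11 10 7 12)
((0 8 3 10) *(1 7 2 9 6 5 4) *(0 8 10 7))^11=[0, 1, 2, 3, 4, 5, 6, 7, 8, 9, 10]=(10)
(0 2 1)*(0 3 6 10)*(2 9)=(0 9 2 1 3 6 10)=[9, 3, 1, 6, 4, 5, 10, 7, 8, 2, 0]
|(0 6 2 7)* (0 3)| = |(0 6 2 7 3)| = 5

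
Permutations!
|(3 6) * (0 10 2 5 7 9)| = |(0 10 2 5 7 9)(3 6)| = 6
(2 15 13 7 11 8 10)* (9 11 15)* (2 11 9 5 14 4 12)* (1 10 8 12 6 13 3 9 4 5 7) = [0, 10, 7, 9, 6, 14, 13, 15, 8, 4, 11, 12, 2, 1, 5, 3] = (1 10 11 12 2 7 15 3 9 4 6 13)(5 14)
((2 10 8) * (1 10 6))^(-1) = (1 6 2 8 10) = [0, 6, 8, 3, 4, 5, 2, 7, 10, 9, 1]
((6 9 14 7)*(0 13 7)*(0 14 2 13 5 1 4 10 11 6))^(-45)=(14)(0 7 13 2 9 6 11 10 4 1 5)=[7, 5, 9, 3, 1, 0, 11, 13, 8, 6, 4, 10, 12, 2, 14]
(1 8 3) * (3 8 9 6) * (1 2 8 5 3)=(1 9 6)(2 8 5 3)=[0, 9, 8, 2, 4, 3, 1, 7, 5, 6]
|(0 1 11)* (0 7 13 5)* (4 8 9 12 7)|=|(0 1 11 4 8 9 12 7 13 5)|=10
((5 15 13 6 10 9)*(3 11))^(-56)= (5 10 13)(6 15 9)= [0, 1, 2, 3, 4, 10, 15, 7, 8, 6, 13, 11, 12, 5, 14, 9]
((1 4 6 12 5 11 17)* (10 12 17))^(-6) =(1 6)(4 17)(5 10)(11 12) =[0, 6, 2, 3, 17, 10, 1, 7, 8, 9, 5, 12, 11, 13, 14, 15, 16, 4]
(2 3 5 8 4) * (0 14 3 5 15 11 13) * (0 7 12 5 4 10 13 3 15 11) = (0 14 15)(2 4)(3 11)(5 8 10 13 7 12) = [14, 1, 4, 11, 2, 8, 6, 12, 10, 9, 13, 3, 5, 7, 15, 0]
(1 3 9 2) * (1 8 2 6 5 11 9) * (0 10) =(0 10)(1 3)(2 8)(5 11 9 6) =[10, 3, 8, 1, 4, 11, 5, 7, 2, 6, 0, 9]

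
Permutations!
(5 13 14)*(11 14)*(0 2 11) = (0 2 11 14 5 13) = [2, 1, 11, 3, 4, 13, 6, 7, 8, 9, 10, 14, 12, 0, 5]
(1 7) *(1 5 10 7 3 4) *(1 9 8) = (1 3 4 9 8)(5 10 7) = [0, 3, 2, 4, 9, 10, 6, 5, 1, 8, 7]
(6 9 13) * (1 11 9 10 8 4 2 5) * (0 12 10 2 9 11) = (0 12 10 8 4 9 13 6 2 5 1) = [12, 0, 5, 3, 9, 1, 2, 7, 4, 13, 8, 11, 10, 6]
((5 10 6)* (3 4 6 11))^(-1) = [0, 1, 2, 11, 3, 6, 4, 7, 8, 9, 5, 10] = (3 11 10 5 6 4)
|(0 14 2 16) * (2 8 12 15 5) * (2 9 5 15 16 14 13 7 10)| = |(0 13 7 10 2 14 8 12 16)(5 9)| = 18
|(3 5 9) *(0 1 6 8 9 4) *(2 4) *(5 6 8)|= 9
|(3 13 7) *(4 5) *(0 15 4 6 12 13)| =|(0 15 4 5 6 12 13 7 3)| =9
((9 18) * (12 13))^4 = (18) = [0, 1, 2, 3, 4, 5, 6, 7, 8, 9, 10, 11, 12, 13, 14, 15, 16, 17, 18]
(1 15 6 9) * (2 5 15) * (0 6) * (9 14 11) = (0 6 14 11 9 1 2 5 15) = [6, 2, 5, 3, 4, 15, 14, 7, 8, 1, 10, 9, 12, 13, 11, 0]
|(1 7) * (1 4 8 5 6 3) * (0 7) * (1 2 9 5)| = 5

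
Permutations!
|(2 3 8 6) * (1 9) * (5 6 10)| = 6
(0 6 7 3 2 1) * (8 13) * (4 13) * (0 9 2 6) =(1 9 2)(3 6 7)(4 13 8) =[0, 9, 1, 6, 13, 5, 7, 3, 4, 2, 10, 11, 12, 8]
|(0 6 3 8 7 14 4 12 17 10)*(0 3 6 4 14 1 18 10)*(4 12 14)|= |(0 12 17)(1 18 10 3 8 7)(4 14)|= 6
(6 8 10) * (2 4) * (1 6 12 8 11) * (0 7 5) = (0 7 5)(1 6 11)(2 4)(8 10 12) = [7, 6, 4, 3, 2, 0, 11, 5, 10, 9, 12, 1, 8]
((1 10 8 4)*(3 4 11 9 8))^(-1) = (1 4 3 10)(8 9 11) = [0, 4, 2, 10, 3, 5, 6, 7, 9, 11, 1, 8]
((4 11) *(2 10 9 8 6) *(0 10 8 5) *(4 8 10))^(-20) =(0 9 2 8 4 5 10 6 11) =[9, 1, 8, 3, 5, 10, 11, 7, 4, 2, 6, 0]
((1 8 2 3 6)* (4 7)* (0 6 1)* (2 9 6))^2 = (0 3 8 6 2 1 9) = [3, 9, 1, 8, 4, 5, 2, 7, 6, 0]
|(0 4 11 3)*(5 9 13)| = 12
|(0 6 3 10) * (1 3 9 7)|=|(0 6 9 7 1 3 10)|=7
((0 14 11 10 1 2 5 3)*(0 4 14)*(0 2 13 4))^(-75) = [2, 14, 5, 0, 10, 3, 6, 7, 8, 9, 4, 13, 12, 11, 1] = (0 2 5 3)(1 14)(4 10)(11 13)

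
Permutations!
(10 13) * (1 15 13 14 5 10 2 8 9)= (1 15 13 2 8 9)(5 10 14)= [0, 15, 8, 3, 4, 10, 6, 7, 9, 1, 14, 11, 12, 2, 5, 13]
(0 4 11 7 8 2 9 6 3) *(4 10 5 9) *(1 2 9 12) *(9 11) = (0 10 5 12 1 2 4 9 6 3)(7 8 11) = [10, 2, 4, 0, 9, 12, 3, 8, 11, 6, 5, 7, 1]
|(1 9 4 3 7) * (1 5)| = 6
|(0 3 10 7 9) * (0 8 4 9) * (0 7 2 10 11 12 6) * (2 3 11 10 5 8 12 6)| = 6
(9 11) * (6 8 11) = (6 8 11 9) = [0, 1, 2, 3, 4, 5, 8, 7, 11, 6, 10, 9]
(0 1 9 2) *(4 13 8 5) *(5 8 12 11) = (0 1 9 2)(4 13 12 11 5) = [1, 9, 0, 3, 13, 4, 6, 7, 8, 2, 10, 5, 11, 12]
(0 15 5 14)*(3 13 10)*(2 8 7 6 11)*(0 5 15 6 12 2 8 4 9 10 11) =[6, 1, 4, 13, 9, 14, 0, 12, 7, 10, 3, 8, 2, 11, 5, 15] =(15)(0 6)(2 4 9 10 3 13 11 8 7 12)(5 14)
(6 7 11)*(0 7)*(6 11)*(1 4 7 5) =(11)(0 5 1 4 7 6) =[5, 4, 2, 3, 7, 1, 0, 6, 8, 9, 10, 11]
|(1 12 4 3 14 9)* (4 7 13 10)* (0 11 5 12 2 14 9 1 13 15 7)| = |(0 11 5 12)(1 2 14)(3 9 13 10 4)(7 15)| = 60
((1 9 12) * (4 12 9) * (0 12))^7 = [4, 12, 2, 3, 1, 5, 6, 7, 8, 9, 10, 11, 0] = (0 4 1 12)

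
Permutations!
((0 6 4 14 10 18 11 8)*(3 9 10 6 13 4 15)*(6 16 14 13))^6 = [18, 1, 2, 0, 4, 5, 11, 7, 10, 6, 15, 9, 12, 13, 14, 8, 16, 17, 3] = (0 18 3)(6 11 9)(8 10 15)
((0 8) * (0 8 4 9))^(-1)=(0 9 4)=[9, 1, 2, 3, 0, 5, 6, 7, 8, 4]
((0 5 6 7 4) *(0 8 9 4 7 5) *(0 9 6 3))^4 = (0 6 9 5 4 3 8) = [6, 1, 2, 8, 3, 4, 9, 7, 0, 5]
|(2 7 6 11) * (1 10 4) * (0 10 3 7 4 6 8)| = 10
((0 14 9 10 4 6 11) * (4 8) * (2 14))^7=(0 6 8 9 2 11 4 10 14)=[6, 1, 11, 3, 10, 5, 8, 7, 9, 2, 14, 4, 12, 13, 0]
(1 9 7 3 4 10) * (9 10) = (1 10)(3 4 9 7) = [0, 10, 2, 4, 9, 5, 6, 3, 8, 7, 1]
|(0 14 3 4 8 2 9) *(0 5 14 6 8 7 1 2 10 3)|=12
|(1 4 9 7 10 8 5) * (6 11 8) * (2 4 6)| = 5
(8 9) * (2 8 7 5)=(2 8 9 7 5)=[0, 1, 8, 3, 4, 2, 6, 5, 9, 7]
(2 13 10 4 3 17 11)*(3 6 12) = (2 13 10 4 6 12 3 17 11) = [0, 1, 13, 17, 6, 5, 12, 7, 8, 9, 4, 2, 3, 10, 14, 15, 16, 11]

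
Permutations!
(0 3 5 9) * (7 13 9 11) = (0 3 5 11 7 13 9) = [3, 1, 2, 5, 4, 11, 6, 13, 8, 0, 10, 7, 12, 9]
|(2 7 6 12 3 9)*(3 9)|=|(2 7 6 12 9)|=5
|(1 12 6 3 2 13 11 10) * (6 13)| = |(1 12 13 11 10)(2 6 3)| = 15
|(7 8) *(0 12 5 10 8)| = |(0 12 5 10 8 7)| = 6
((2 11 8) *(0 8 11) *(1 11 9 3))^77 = [2, 11, 8, 1, 4, 5, 6, 7, 0, 3, 10, 9] = (0 2 8)(1 11 9 3)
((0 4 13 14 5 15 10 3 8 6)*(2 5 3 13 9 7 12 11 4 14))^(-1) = (0 6 8 3 14)(2 13 10 15 5)(4 11 12 7 9) = [6, 1, 13, 14, 11, 2, 8, 9, 3, 4, 15, 12, 7, 10, 0, 5]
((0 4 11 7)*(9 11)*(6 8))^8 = (0 11 4 7 9) = [11, 1, 2, 3, 7, 5, 6, 9, 8, 0, 10, 4]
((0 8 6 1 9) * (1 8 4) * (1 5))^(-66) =(0 9 1 5 4) =[9, 5, 2, 3, 0, 4, 6, 7, 8, 1]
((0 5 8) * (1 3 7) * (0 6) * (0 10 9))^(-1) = (0 9 10 6 8 5)(1 7 3) = [9, 7, 2, 1, 4, 0, 8, 3, 5, 10, 6]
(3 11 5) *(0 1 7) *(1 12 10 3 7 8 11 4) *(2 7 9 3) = (0 12 10 2 7)(1 8 11 5 9 3 4) = [12, 8, 7, 4, 1, 9, 6, 0, 11, 3, 2, 5, 10]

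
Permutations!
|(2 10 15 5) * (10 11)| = 5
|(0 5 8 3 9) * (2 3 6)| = |(0 5 8 6 2 3 9)| = 7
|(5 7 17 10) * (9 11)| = |(5 7 17 10)(9 11)| = 4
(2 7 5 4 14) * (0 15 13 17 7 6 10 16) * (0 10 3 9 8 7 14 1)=(0 15 13 17 14 2 6 3 9 8 7 5 4 1)(10 16)=[15, 0, 6, 9, 1, 4, 3, 5, 7, 8, 16, 11, 12, 17, 2, 13, 10, 14]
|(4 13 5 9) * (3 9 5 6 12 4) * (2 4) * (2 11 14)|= 14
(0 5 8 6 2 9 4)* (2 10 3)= (0 5 8 6 10 3 2 9 4)= [5, 1, 9, 2, 0, 8, 10, 7, 6, 4, 3]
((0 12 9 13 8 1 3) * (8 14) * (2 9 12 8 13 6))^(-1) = (0 3 1 8)(2 6 9)(13 14) = [3, 8, 6, 1, 4, 5, 9, 7, 0, 2, 10, 11, 12, 14, 13]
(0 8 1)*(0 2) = (0 8 1 2) = [8, 2, 0, 3, 4, 5, 6, 7, 1]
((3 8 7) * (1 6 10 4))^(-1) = [0, 4, 2, 7, 10, 5, 1, 8, 3, 9, 6] = (1 4 10 6)(3 7 8)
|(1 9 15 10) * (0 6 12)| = |(0 6 12)(1 9 15 10)| = 12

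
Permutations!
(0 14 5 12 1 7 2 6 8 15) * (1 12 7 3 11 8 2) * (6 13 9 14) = (0 6 2 13 9 14 5 7 1 3 11 8 15) = [6, 3, 13, 11, 4, 7, 2, 1, 15, 14, 10, 8, 12, 9, 5, 0]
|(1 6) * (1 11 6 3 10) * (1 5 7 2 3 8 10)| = 14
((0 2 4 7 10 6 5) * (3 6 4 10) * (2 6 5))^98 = (0 2 4 3)(5 6 10 7) = [2, 1, 4, 0, 3, 6, 10, 5, 8, 9, 7]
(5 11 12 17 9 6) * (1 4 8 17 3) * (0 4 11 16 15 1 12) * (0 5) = [4, 11, 2, 12, 8, 16, 0, 7, 17, 6, 10, 5, 3, 13, 14, 1, 15, 9] = (0 4 8 17 9 6)(1 11 5 16 15)(3 12)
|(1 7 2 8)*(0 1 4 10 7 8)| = 7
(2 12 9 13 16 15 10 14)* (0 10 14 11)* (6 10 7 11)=[7, 1, 12, 3, 4, 5, 10, 11, 8, 13, 6, 0, 9, 16, 2, 14, 15]=(0 7 11)(2 12 9 13 16 15 14)(6 10)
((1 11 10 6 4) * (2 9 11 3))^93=(1 10 2 4 11 3 6 9)=[0, 10, 4, 6, 11, 5, 9, 7, 8, 1, 2, 3]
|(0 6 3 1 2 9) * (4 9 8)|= |(0 6 3 1 2 8 4 9)|= 8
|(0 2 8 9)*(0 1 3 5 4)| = |(0 2 8 9 1 3 5 4)| = 8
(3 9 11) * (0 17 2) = [17, 1, 0, 9, 4, 5, 6, 7, 8, 11, 10, 3, 12, 13, 14, 15, 16, 2] = (0 17 2)(3 9 11)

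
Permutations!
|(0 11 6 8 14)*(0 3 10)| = 7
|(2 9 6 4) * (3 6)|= |(2 9 3 6 4)|= 5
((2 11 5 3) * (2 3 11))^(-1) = [0, 1, 2, 3, 4, 11, 6, 7, 8, 9, 10, 5] = (5 11)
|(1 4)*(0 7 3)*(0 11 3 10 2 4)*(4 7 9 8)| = |(0 9 8 4 1)(2 7 10)(3 11)| = 30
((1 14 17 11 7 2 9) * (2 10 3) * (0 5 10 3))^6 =[0, 2, 7, 11, 4, 5, 6, 17, 8, 3, 10, 14, 12, 13, 9, 15, 16, 1] =(1 2 7 17)(3 11 14 9)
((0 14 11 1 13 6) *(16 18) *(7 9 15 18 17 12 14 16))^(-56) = (18)(0 13 11 12 16 6 1 14 17) = [13, 14, 2, 3, 4, 5, 1, 7, 8, 9, 10, 12, 16, 11, 17, 15, 6, 0, 18]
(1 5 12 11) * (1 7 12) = (1 5)(7 12 11) = [0, 5, 2, 3, 4, 1, 6, 12, 8, 9, 10, 7, 11]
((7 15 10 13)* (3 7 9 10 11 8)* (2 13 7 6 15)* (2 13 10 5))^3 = (2 13)(3 11 6 8 15)(5 7)(9 10) = [0, 1, 13, 11, 4, 7, 8, 5, 15, 10, 9, 6, 12, 2, 14, 3]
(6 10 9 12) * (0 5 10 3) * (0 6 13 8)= (0 5 10 9 12 13 8)(3 6)= [5, 1, 2, 6, 4, 10, 3, 7, 0, 12, 9, 11, 13, 8]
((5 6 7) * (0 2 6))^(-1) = [5, 1, 0, 3, 4, 7, 2, 6] = (0 5 7 6 2)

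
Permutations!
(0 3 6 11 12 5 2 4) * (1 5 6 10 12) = (0 3 10 12 6 11 1 5 2 4) = [3, 5, 4, 10, 0, 2, 11, 7, 8, 9, 12, 1, 6]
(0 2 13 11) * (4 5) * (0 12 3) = [2, 1, 13, 0, 5, 4, 6, 7, 8, 9, 10, 12, 3, 11] = (0 2 13 11 12 3)(4 5)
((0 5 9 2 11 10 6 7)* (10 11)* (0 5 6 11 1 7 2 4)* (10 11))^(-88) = (0 2 1 5 4 6 11 7 9) = [2, 5, 1, 3, 6, 4, 11, 9, 8, 0, 10, 7]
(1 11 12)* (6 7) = [0, 11, 2, 3, 4, 5, 7, 6, 8, 9, 10, 12, 1] = (1 11 12)(6 7)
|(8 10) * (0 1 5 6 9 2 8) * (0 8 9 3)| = |(0 1 5 6 3)(2 9)(8 10)| = 10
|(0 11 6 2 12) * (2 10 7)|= 7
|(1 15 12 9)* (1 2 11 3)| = 7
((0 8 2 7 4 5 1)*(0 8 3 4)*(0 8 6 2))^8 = (0 8 7 2 6 1 5 4 3) = [8, 5, 6, 0, 3, 4, 1, 2, 7]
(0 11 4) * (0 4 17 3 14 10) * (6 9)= (0 11 17 3 14 10)(6 9)= [11, 1, 2, 14, 4, 5, 9, 7, 8, 6, 0, 17, 12, 13, 10, 15, 16, 3]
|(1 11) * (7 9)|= |(1 11)(7 9)|= 2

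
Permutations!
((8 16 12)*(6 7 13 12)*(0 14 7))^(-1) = (0 6 16 8 12 13 7 14) = [6, 1, 2, 3, 4, 5, 16, 14, 12, 9, 10, 11, 13, 7, 0, 15, 8]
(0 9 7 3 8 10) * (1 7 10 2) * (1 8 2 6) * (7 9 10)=[10, 9, 8, 2, 4, 5, 1, 3, 6, 7, 0]=(0 10)(1 9 7 3 2 8 6)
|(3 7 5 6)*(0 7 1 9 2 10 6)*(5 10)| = 9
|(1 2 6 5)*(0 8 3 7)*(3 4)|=|(0 8 4 3 7)(1 2 6 5)|=20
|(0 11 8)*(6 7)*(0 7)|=5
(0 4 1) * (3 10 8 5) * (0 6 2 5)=(0 4 1 6 2 5 3 10 8)=[4, 6, 5, 10, 1, 3, 2, 7, 0, 9, 8]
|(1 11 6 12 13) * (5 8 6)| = 7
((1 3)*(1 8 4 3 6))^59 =(1 6)(3 4 8) =[0, 6, 2, 4, 8, 5, 1, 7, 3]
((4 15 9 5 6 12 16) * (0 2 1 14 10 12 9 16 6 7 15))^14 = [2, 14, 1, 3, 0, 7, 9, 15, 8, 5, 12, 11, 6, 13, 10, 16, 4] = (0 2 1 14 10 12 6 9 5 7 15 16 4)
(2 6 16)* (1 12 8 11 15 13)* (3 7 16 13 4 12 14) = (1 14 3 7 16 2 6 13)(4 12 8 11 15) = [0, 14, 6, 7, 12, 5, 13, 16, 11, 9, 10, 15, 8, 1, 3, 4, 2]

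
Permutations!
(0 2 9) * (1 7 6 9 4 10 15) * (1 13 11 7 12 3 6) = (0 2 4 10 15 13 11 7 1 12 3 6 9) = [2, 12, 4, 6, 10, 5, 9, 1, 8, 0, 15, 7, 3, 11, 14, 13]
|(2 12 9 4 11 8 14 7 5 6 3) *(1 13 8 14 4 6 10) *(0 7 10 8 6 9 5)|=|(0 7)(1 13 6 3 2 12 5 8 4 11 14 10)|=12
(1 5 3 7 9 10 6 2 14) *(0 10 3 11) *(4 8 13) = (0 10 6 2 14 1 5 11)(3 7 9)(4 8 13) = [10, 5, 14, 7, 8, 11, 2, 9, 13, 3, 6, 0, 12, 4, 1]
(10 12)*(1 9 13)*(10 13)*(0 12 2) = (0 12 13 1 9 10 2) = [12, 9, 0, 3, 4, 5, 6, 7, 8, 10, 2, 11, 13, 1]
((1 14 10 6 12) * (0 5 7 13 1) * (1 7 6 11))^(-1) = [12, 11, 2, 3, 4, 0, 5, 13, 8, 9, 14, 10, 6, 7, 1] = (0 12 6 5)(1 11 10 14)(7 13)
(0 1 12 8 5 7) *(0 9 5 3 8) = (0 1 12)(3 8)(5 7 9) = [1, 12, 2, 8, 4, 7, 6, 9, 3, 5, 10, 11, 0]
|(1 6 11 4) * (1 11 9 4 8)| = 6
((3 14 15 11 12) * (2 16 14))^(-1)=(2 3 12 11 15 14 16)=[0, 1, 3, 12, 4, 5, 6, 7, 8, 9, 10, 15, 11, 13, 16, 14, 2]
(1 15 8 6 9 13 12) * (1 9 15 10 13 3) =(1 10 13 12 9 3)(6 15 8) =[0, 10, 2, 1, 4, 5, 15, 7, 6, 3, 13, 11, 9, 12, 14, 8]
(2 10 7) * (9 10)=(2 9 10 7)=[0, 1, 9, 3, 4, 5, 6, 2, 8, 10, 7]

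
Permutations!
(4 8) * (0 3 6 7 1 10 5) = [3, 10, 2, 6, 8, 0, 7, 1, 4, 9, 5] = (0 3 6 7 1 10 5)(4 8)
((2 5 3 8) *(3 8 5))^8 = (8) = [0, 1, 2, 3, 4, 5, 6, 7, 8]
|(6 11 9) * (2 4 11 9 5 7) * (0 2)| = |(0 2 4 11 5 7)(6 9)| = 6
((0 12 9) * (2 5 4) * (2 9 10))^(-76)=(0 12 10 2 5 4 9)=[12, 1, 5, 3, 9, 4, 6, 7, 8, 0, 2, 11, 10]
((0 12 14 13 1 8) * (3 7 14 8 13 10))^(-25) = (0 8 12)(1 13)(3 10 14 7) = [8, 13, 2, 10, 4, 5, 6, 3, 12, 9, 14, 11, 0, 1, 7]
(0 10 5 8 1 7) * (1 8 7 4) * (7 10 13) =[13, 4, 2, 3, 1, 10, 6, 0, 8, 9, 5, 11, 12, 7] =(0 13 7)(1 4)(5 10)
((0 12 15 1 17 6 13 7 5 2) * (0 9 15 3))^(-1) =(0 3 12)(1 15 9 2 5 7 13 6 17) =[3, 15, 5, 12, 4, 7, 17, 13, 8, 2, 10, 11, 0, 6, 14, 9, 16, 1]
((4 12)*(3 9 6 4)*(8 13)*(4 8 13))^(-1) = (13)(3 12 4 8 6 9) = [0, 1, 2, 12, 8, 5, 9, 7, 6, 3, 10, 11, 4, 13]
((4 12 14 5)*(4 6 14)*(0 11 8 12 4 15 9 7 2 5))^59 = [15, 1, 0, 3, 4, 11, 8, 14, 7, 6, 10, 9, 2, 13, 12, 5] = (0 15 5 11 9 6 8 7 14 12 2)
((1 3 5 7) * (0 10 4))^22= [10, 5, 2, 7, 0, 1, 6, 3, 8, 9, 4]= (0 10 4)(1 5)(3 7)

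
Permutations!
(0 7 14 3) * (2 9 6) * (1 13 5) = (0 7 14 3)(1 13 5)(2 9 6) = [7, 13, 9, 0, 4, 1, 2, 14, 8, 6, 10, 11, 12, 5, 3]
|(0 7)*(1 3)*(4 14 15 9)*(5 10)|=4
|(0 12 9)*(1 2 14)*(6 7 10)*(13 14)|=|(0 12 9)(1 2 13 14)(6 7 10)|=12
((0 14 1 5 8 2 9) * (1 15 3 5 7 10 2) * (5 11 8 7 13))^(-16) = (0 10 13 11 14 2 5 8 15 9 7 1 3) = [10, 3, 5, 0, 4, 8, 6, 1, 15, 7, 13, 14, 12, 11, 2, 9]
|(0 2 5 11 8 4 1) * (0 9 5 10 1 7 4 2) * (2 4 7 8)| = 6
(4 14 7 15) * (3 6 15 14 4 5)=(3 6 15 5)(7 14)=[0, 1, 2, 6, 4, 3, 15, 14, 8, 9, 10, 11, 12, 13, 7, 5]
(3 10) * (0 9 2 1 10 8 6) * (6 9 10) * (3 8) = (0 10 8 9 2 1 6) = [10, 6, 1, 3, 4, 5, 0, 7, 9, 2, 8]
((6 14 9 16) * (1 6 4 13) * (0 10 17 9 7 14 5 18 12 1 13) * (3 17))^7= (1 5 12 6 18)(7 14)= [0, 5, 2, 3, 4, 12, 18, 14, 8, 9, 10, 11, 6, 13, 7, 15, 16, 17, 1]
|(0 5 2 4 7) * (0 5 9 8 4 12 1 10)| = 10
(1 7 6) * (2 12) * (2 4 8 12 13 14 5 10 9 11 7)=(1 2 13 14 5 10 9 11 7 6)(4 8 12)=[0, 2, 13, 3, 8, 10, 1, 6, 12, 11, 9, 7, 4, 14, 5]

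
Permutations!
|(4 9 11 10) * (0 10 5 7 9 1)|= 4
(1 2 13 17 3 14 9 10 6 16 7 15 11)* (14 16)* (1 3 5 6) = [0, 2, 13, 16, 4, 6, 14, 15, 8, 10, 1, 3, 12, 17, 9, 11, 7, 5] = (1 2 13 17 5 6 14 9 10)(3 16 7 15 11)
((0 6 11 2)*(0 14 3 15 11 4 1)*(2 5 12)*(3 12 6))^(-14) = [15, 3, 14, 11, 0, 4, 1, 7, 8, 9, 10, 6, 2, 13, 12, 5] = (0 15 5 4)(1 3 11 6)(2 14 12)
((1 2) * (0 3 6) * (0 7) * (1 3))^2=(0 2 6)(1 3 7)=[2, 3, 6, 7, 4, 5, 0, 1]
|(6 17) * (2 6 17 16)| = 3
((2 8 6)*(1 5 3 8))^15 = [0, 8, 3, 2, 4, 6, 5, 7, 1] = (1 8)(2 3)(5 6)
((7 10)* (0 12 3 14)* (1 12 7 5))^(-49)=(0 14 3 12 1 5 10 7)=[14, 5, 2, 12, 4, 10, 6, 0, 8, 9, 7, 11, 1, 13, 3]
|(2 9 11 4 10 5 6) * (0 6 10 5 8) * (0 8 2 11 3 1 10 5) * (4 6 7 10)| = 8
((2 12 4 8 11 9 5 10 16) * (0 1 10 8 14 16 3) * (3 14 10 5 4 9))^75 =(0 8)(1 11)(2 14 4 12 16 10 9)(3 5) =[8, 11, 14, 5, 12, 3, 6, 7, 0, 2, 9, 1, 16, 13, 4, 15, 10]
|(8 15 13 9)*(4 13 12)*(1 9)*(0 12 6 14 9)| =5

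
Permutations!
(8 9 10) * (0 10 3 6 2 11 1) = (0 10 8 9 3 6 2 11 1) = [10, 0, 11, 6, 4, 5, 2, 7, 9, 3, 8, 1]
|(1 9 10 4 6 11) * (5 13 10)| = |(1 9 5 13 10 4 6 11)| = 8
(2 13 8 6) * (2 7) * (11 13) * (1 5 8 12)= [0, 5, 11, 3, 4, 8, 7, 2, 6, 9, 10, 13, 1, 12]= (1 5 8 6 7 2 11 13 12)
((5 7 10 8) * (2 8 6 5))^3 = (2 8)(5 6 10 7) = [0, 1, 8, 3, 4, 6, 10, 5, 2, 9, 7]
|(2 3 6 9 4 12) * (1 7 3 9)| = 4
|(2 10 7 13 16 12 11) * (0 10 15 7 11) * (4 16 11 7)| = |(0 10 7 13 11 2 15 4 16 12)| = 10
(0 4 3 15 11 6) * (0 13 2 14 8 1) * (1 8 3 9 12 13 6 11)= (0 4 9 12 13 2 14 3 15 1)= [4, 0, 14, 15, 9, 5, 6, 7, 8, 12, 10, 11, 13, 2, 3, 1]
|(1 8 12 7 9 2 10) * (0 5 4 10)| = |(0 5 4 10 1 8 12 7 9 2)| = 10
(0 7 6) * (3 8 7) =(0 3 8 7 6) =[3, 1, 2, 8, 4, 5, 0, 6, 7]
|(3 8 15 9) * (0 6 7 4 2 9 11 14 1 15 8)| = |(0 6 7 4 2 9 3)(1 15 11 14)| = 28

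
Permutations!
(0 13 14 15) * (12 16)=(0 13 14 15)(12 16)=[13, 1, 2, 3, 4, 5, 6, 7, 8, 9, 10, 11, 16, 14, 15, 0, 12]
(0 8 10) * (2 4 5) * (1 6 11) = (0 8 10)(1 6 11)(2 4 5) = [8, 6, 4, 3, 5, 2, 11, 7, 10, 9, 0, 1]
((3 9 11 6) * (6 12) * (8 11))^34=(3 12 8)(6 11 9)=[0, 1, 2, 12, 4, 5, 11, 7, 3, 6, 10, 9, 8]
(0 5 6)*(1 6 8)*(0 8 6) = (0 5 6 8 1) = [5, 0, 2, 3, 4, 6, 8, 7, 1]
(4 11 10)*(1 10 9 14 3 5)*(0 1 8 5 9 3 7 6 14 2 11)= [1, 10, 11, 9, 0, 8, 14, 6, 5, 2, 4, 3, 12, 13, 7]= (0 1 10 4)(2 11 3 9)(5 8)(6 14 7)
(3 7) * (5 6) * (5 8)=(3 7)(5 6 8)=[0, 1, 2, 7, 4, 6, 8, 3, 5]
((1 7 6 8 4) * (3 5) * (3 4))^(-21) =(8) =[0, 1, 2, 3, 4, 5, 6, 7, 8]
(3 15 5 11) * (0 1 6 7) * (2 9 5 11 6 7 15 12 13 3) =(0 1 7)(2 9 5 6 15 11)(3 12 13) =[1, 7, 9, 12, 4, 6, 15, 0, 8, 5, 10, 2, 13, 3, 14, 11]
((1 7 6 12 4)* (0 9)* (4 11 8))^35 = (12)(0 9) = [9, 1, 2, 3, 4, 5, 6, 7, 8, 0, 10, 11, 12]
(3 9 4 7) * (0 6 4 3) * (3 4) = (0 6 3 9 4 7) = [6, 1, 2, 9, 7, 5, 3, 0, 8, 4]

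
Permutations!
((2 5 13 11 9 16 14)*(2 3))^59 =(2 11 14 5 9 3 13 16) =[0, 1, 11, 13, 4, 9, 6, 7, 8, 3, 10, 14, 12, 16, 5, 15, 2]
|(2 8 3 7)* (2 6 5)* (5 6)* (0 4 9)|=|(0 4 9)(2 8 3 7 5)|=15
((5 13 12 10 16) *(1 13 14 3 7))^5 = (1 5 13 14 12 3 10 7 16) = [0, 5, 2, 10, 4, 13, 6, 16, 8, 9, 7, 11, 3, 14, 12, 15, 1]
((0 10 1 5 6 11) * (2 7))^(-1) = (0 11 6 5 1 10)(2 7) = [11, 10, 7, 3, 4, 1, 5, 2, 8, 9, 0, 6]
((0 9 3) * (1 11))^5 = [3, 11, 2, 9, 4, 5, 6, 7, 8, 0, 10, 1] = (0 3 9)(1 11)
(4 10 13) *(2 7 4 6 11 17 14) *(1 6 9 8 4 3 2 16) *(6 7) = (1 7 3 2 6 11 17 14 16)(4 10 13 9 8) = [0, 7, 6, 2, 10, 5, 11, 3, 4, 8, 13, 17, 12, 9, 16, 15, 1, 14]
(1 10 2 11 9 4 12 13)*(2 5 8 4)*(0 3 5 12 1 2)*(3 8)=(0 8 4 1 10 12 13 2 11 9)(3 5)=[8, 10, 11, 5, 1, 3, 6, 7, 4, 0, 12, 9, 13, 2]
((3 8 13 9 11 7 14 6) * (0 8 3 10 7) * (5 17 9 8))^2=(0 17 11 5 9)(6 7)(10 14)=[17, 1, 2, 3, 4, 9, 7, 6, 8, 0, 14, 5, 12, 13, 10, 15, 16, 11]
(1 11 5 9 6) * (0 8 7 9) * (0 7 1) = (0 8 1 11 5 7 9 6) = [8, 11, 2, 3, 4, 7, 0, 9, 1, 6, 10, 5]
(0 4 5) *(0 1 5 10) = [4, 5, 2, 3, 10, 1, 6, 7, 8, 9, 0] = (0 4 10)(1 5)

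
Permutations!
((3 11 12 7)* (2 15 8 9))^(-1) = (2 9 8 15)(3 7 12 11) = [0, 1, 9, 7, 4, 5, 6, 12, 15, 8, 10, 3, 11, 13, 14, 2]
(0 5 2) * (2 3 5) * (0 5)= (0 2 5 3)= [2, 1, 5, 0, 4, 3]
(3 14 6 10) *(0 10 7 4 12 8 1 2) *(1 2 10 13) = (0 13 1 10 3 14 6 7 4 12 8 2) = [13, 10, 0, 14, 12, 5, 7, 4, 2, 9, 3, 11, 8, 1, 6]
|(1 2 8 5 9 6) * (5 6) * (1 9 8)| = |(1 2)(5 8 6 9)| = 4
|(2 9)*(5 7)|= 2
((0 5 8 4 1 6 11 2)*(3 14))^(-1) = (0 2 11 6 1 4 8 5)(3 14) = [2, 4, 11, 14, 8, 0, 1, 7, 5, 9, 10, 6, 12, 13, 3]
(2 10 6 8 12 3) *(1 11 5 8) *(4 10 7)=(1 11 5 8 12 3 2 7 4 10 6)=[0, 11, 7, 2, 10, 8, 1, 4, 12, 9, 6, 5, 3]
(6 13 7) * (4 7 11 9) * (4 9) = [0, 1, 2, 3, 7, 5, 13, 6, 8, 9, 10, 4, 12, 11] = (4 7 6 13 11)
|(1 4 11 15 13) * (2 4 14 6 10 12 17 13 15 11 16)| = |(1 14 6 10 12 17 13)(2 4 16)| = 21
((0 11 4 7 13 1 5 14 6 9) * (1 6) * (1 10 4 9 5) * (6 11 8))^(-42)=(0 6 14 4 13 9 8 5 10 7 11)=[6, 1, 2, 3, 13, 10, 14, 11, 5, 8, 7, 0, 12, 9, 4]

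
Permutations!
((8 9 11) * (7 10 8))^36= (7 10 8 9 11)= [0, 1, 2, 3, 4, 5, 6, 10, 9, 11, 8, 7]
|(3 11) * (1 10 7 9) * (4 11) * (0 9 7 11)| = 7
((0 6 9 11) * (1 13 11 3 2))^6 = (0 13 2 9)(1 3 6 11) = [13, 3, 9, 6, 4, 5, 11, 7, 8, 0, 10, 1, 12, 2]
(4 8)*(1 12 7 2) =(1 12 7 2)(4 8) =[0, 12, 1, 3, 8, 5, 6, 2, 4, 9, 10, 11, 7]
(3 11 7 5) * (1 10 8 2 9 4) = [0, 10, 9, 11, 1, 3, 6, 5, 2, 4, 8, 7] = (1 10 8 2 9 4)(3 11 7 5)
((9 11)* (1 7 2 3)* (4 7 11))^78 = (1 11 9 4 7 2 3) = [0, 11, 3, 1, 7, 5, 6, 2, 8, 4, 10, 9]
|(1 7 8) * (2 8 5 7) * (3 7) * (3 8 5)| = |(1 2 5 8)(3 7)| = 4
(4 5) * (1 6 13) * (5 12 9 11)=[0, 6, 2, 3, 12, 4, 13, 7, 8, 11, 10, 5, 9, 1]=(1 6 13)(4 12 9 11 5)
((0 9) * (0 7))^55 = (0 9 7) = [9, 1, 2, 3, 4, 5, 6, 0, 8, 7]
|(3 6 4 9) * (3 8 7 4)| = |(3 6)(4 9 8 7)| = 4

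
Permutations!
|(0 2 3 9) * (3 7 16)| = |(0 2 7 16 3 9)| = 6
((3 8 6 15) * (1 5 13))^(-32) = (15)(1 5 13) = [0, 5, 2, 3, 4, 13, 6, 7, 8, 9, 10, 11, 12, 1, 14, 15]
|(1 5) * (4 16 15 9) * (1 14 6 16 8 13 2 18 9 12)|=|(1 5 14 6 16 15 12)(2 18 9 4 8 13)|=42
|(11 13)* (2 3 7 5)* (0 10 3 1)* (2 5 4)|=|(0 10 3 7 4 2 1)(11 13)|=14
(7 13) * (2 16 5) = [0, 1, 16, 3, 4, 2, 6, 13, 8, 9, 10, 11, 12, 7, 14, 15, 5] = (2 16 5)(7 13)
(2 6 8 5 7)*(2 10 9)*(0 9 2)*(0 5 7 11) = (0 9 5 11)(2 6 8 7 10) = [9, 1, 6, 3, 4, 11, 8, 10, 7, 5, 2, 0]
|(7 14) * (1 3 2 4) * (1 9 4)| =|(1 3 2)(4 9)(7 14)| =6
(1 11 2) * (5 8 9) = (1 11 2)(5 8 9) = [0, 11, 1, 3, 4, 8, 6, 7, 9, 5, 10, 2]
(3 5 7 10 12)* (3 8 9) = (3 5 7 10 12 8 9) = [0, 1, 2, 5, 4, 7, 6, 10, 9, 3, 12, 11, 8]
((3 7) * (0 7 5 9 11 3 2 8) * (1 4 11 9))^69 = (0 7 2 8)(1 5 3 11 4) = [7, 5, 8, 11, 1, 3, 6, 2, 0, 9, 10, 4]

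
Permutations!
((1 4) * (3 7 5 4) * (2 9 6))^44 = [0, 4, 6, 1, 5, 7, 9, 3, 8, 2] = (1 4 5 7 3)(2 6 9)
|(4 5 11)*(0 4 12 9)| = |(0 4 5 11 12 9)| = 6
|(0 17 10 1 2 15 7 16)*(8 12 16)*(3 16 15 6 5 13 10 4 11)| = |(0 17 4 11 3 16)(1 2 6 5 13 10)(7 8 12 15)| = 12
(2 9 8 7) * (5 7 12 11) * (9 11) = (2 11 5 7)(8 12 9) = [0, 1, 11, 3, 4, 7, 6, 2, 12, 8, 10, 5, 9]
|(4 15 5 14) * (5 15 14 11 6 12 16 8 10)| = 14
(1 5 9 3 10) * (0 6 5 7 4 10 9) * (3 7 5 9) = (0 6 9 7 4 10 1 5) = [6, 5, 2, 3, 10, 0, 9, 4, 8, 7, 1]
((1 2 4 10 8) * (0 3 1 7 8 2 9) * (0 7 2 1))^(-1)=(0 3)(1 10 4 2 8 7 9)=[3, 10, 8, 0, 2, 5, 6, 9, 7, 1, 4]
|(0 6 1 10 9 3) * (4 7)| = 6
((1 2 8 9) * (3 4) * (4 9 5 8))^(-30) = (9) = [0, 1, 2, 3, 4, 5, 6, 7, 8, 9]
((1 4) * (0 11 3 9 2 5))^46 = [2, 1, 3, 0, 4, 9, 6, 7, 8, 11, 10, 5] = (0 2 3)(5 9 11)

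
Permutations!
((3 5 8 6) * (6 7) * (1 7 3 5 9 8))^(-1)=(1 5 6 7)(3 8 9)=[0, 5, 2, 8, 4, 6, 7, 1, 9, 3]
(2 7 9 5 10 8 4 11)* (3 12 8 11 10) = (2 7 9 5 3 12 8 4 10 11) = [0, 1, 7, 12, 10, 3, 6, 9, 4, 5, 11, 2, 8]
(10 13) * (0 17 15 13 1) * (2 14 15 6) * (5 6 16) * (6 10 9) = (0 17 16 5 10 1)(2 14 15 13 9 6) = [17, 0, 14, 3, 4, 10, 2, 7, 8, 6, 1, 11, 12, 9, 15, 13, 5, 16]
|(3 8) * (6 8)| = 3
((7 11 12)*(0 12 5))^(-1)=(0 5 11 7 12)=[5, 1, 2, 3, 4, 11, 6, 12, 8, 9, 10, 7, 0]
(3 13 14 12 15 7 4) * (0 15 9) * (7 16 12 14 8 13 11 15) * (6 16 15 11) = (0 7 4 3 6 16 12 9)(8 13) = [7, 1, 2, 6, 3, 5, 16, 4, 13, 0, 10, 11, 9, 8, 14, 15, 12]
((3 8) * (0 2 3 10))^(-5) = (10) = [0, 1, 2, 3, 4, 5, 6, 7, 8, 9, 10]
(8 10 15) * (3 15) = (3 15 8 10) = [0, 1, 2, 15, 4, 5, 6, 7, 10, 9, 3, 11, 12, 13, 14, 8]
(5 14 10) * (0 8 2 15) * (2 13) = [8, 1, 15, 3, 4, 14, 6, 7, 13, 9, 5, 11, 12, 2, 10, 0] = (0 8 13 2 15)(5 14 10)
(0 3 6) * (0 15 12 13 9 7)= (0 3 6 15 12 13 9 7)= [3, 1, 2, 6, 4, 5, 15, 0, 8, 7, 10, 11, 13, 9, 14, 12]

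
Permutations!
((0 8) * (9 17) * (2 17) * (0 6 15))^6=(17)(0 6)(8 15)=[6, 1, 2, 3, 4, 5, 0, 7, 15, 9, 10, 11, 12, 13, 14, 8, 16, 17]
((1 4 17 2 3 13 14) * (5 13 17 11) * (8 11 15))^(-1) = (1 14 13 5 11 8 15 4)(2 17 3) = [0, 14, 17, 2, 1, 11, 6, 7, 15, 9, 10, 8, 12, 5, 13, 4, 16, 3]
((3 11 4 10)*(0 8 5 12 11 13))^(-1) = (0 13 3 10 4 11 12 5 8) = [13, 1, 2, 10, 11, 8, 6, 7, 0, 9, 4, 12, 5, 3]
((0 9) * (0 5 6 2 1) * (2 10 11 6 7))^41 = (0 1 2 7 5 9)(6 11 10) = [1, 2, 7, 3, 4, 9, 11, 5, 8, 0, 6, 10]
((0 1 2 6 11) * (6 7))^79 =[1, 2, 7, 3, 4, 5, 11, 6, 8, 9, 10, 0] =(0 1 2 7 6 11)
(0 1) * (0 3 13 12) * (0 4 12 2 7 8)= (0 1 3 13 2 7 8)(4 12)= [1, 3, 7, 13, 12, 5, 6, 8, 0, 9, 10, 11, 4, 2]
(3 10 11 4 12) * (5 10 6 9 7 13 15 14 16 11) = (3 6 9 7 13 15 14 16 11 4 12)(5 10) = [0, 1, 2, 6, 12, 10, 9, 13, 8, 7, 5, 4, 3, 15, 16, 14, 11]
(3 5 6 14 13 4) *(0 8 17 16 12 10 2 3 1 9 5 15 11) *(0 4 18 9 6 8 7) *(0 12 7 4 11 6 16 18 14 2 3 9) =(0 4 1 16 7 12 10 3 15 6 2 9 5 8 17 18)(13 14) =[4, 16, 9, 15, 1, 8, 2, 12, 17, 5, 3, 11, 10, 14, 13, 6, 7, 18, 0]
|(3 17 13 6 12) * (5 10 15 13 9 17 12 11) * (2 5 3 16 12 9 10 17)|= 10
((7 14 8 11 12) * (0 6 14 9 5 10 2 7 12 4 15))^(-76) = (0 6 14 8 11 4 15)(2 10 5 9 7) = [6, 1, 10, 3, 15, 9, 14, 2, 11, 7, 5, 4, 12, 13, 8, 0]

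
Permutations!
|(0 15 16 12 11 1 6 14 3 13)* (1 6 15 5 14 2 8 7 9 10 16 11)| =55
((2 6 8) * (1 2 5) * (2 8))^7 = (1 8 5)(2 6) = [0, 8, 6, 3, 4, 1, 2, 7, 5]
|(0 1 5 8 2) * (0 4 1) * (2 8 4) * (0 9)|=|(0 9)(1 5 4)|=6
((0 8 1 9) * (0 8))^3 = [0, 1, 2, 3, 4, 5, 6, 7, 8, 9] = (9)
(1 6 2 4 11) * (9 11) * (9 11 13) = (1 6 2 4 11)(9 13) = [0, 6, 4, 3, 11, 5, 2, 7, 8, 13, 10, 1, 12, 9]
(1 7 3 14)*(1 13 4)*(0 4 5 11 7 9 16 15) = (0 4 1 9 16 15)(3 14 13 5 11 7) = [4, 9, 2, 14, 1, 11, 6, 3, 8, 16, 10, 7, 12, 5, 13, 0, 15]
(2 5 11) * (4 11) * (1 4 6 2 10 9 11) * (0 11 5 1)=[11, 4, 1, 3, 0, 6, 2, 7, 8, 5, 9, 10]=(0 11 10 9 5 6 2 1 4)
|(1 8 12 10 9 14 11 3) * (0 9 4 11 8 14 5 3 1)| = 28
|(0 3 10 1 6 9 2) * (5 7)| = 14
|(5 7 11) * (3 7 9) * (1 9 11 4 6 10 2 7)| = 30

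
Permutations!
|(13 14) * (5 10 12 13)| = 5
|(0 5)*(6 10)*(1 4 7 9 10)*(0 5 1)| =7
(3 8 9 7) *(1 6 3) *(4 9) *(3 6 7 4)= (1 7)(3 8)(4 9)= [0, 7, 2, 8, 9, 5, 6, 1, 3, 4]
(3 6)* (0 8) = (0 8)(3 6) = [8, 1, 2, 6, 4, 5, 3, 7, 0]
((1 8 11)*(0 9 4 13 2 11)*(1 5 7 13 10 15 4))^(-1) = (0 8 1 9)(2 13 7 5 11)(4 15 10) = [8, 9, 13, 3, 15, 11, 6, 5, 1, 0, 4, 2, 12, 7, 14, 10]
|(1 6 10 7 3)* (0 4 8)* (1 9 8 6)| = 8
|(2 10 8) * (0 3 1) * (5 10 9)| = |(0 3 1)(2 9 5 10 8)| = 15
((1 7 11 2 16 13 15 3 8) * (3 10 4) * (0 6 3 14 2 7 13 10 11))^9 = (2 14 4 10 16) = [0, 1, 14, 3, 10, 5, 6, 7, 8, 9, 16, 11, 12, 13, 4, 15, 2]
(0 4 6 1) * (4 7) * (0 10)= (0 7 4 6 1 10)= [7, 10, 2, 3, 6, 5, 1, 4, 8, 9, 0]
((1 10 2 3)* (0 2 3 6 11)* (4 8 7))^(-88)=(11)(1 3 10)(4 7 8)=[0, 3, 2, 10, 7, 5, 6, 8, 4, 9, 1, 11]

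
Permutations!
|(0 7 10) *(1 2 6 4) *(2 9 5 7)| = |(0 2 6 4 1 9 5 7 10)| = 9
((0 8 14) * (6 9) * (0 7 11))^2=(0 14 11 8 7)=[14, 1, 2, 3, 4, 5, 6, 0, 7, 9, 10, 8, 12, 13, 11]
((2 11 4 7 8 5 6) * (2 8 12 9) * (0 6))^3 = [5, 1, 7, 3, 9, 8, 0, 2, 6, 4, 10, 12, 11] = (0 5 8 6)(2 7)(4 9)(11 12)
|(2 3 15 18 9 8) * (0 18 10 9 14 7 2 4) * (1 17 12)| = |(0 18 14 7 2 3 15 10 9 8 4)(1 17 12)| = 33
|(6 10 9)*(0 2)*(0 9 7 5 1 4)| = 9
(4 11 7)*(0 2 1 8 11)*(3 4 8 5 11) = (0 2 1 5 11 7 8 3 4) = [2, 5, 1, 4, 0, 11, 6, 8, 3, 9, 10, 7]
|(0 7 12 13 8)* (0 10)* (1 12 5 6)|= 9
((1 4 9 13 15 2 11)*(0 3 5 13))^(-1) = (0 9 4 1 11 2 15 13 5 3) = [9, 11, 15, 0, 1, 3, 6, 7, 8, 4, 10, 2, 12, 5, 14, 13]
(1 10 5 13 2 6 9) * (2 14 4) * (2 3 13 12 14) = (1 10 5 12 14 4 3 13 2 6 9) = [0, 10, 6, 13, 3, 12, 9, 7, 8, 1, 5, 11, 14, 2, 4]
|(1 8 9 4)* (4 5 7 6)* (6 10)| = 8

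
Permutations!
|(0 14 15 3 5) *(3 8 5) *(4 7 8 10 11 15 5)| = |(0 14 5)(4 7 8)(10 11 15)| = 3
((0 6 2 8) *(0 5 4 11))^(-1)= (0 11 4 5 8 2 6)= [11, 1, 6, 3, 5, 8, 0, 7, 2, 9, 10, 4]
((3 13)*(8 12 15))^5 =(3 13)(8 15 12) =[0, 1, 2, 13, 4, 5, 6, 7, 15, 9, 10, 11, 8, 3, 14, 12]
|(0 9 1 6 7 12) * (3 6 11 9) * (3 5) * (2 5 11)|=|(0 11 9 1 2 5 3 6 7 12)|=10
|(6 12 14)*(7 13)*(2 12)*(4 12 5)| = |(2 5 4 12 14 6)(7 13)| = 6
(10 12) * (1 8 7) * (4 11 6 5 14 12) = [0, 8, 2, 3, 11, 14, 5, 1, 7, 9, 4, 6, 10, 13, 12] = (1 8 7)(4 11 6 5 14 12 10)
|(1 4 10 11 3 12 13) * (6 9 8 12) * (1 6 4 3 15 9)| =11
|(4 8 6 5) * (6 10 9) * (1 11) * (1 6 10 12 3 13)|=18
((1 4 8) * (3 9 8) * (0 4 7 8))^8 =(9)(1 8 7) =[0, 8, 2, 3, 4, 5, 6, 1, 7, 9]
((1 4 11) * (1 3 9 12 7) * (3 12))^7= [0, 11, 2, 9, 12, 5, 6, 4, 8, 3, 10, 7, 1]= (1 11 7 4 12)(3 9)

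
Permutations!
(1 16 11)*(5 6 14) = [0, 16, 2, 3, 4, 6, 14, 7, 8, 9, 10, 1, 12, 13, 5, 15, 11] = (1 16 11)(5 6 14)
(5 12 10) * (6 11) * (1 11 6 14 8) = (1 11 14 8)(5 12 10) = [0, 11, 2, 3, 4, 12, 6, 7, 1, 9, 5, 14, 10, 13, 8]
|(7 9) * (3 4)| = 2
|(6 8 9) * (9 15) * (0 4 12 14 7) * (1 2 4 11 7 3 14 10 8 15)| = 6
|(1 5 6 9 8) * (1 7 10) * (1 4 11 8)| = |(1 5 6 9)(4 11 8 7 10)| = 20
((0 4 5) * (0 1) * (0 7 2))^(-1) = (0 2 7 1 5 4) = [2, 5, 7, 3, 0, 4, 6, 1]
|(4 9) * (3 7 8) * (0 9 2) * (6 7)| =4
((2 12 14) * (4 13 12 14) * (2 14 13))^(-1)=[0, 1, 4, 3, 12, 5, 6, 7, 8, 9, 10, 11, 13, 2, 14]=(14)(2 4 12 13)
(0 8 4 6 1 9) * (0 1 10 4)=(0 8)(1 9)(4 6 10)=[8, 9, 2, 3, 6, 5, 10, 7, 0, 1, 4]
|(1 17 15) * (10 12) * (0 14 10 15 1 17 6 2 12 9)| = |(0 14 10 9)(1 6 2 12 15 17)| = 12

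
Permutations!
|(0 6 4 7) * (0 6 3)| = |(0 3)(4 7 6)| = 6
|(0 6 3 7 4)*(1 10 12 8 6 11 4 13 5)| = 9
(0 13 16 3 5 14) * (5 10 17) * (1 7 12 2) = (0 13 16 3 10 17 5 14)(1 7 12 2) = [13, 7, 1, 10, 4, 14, 6, 12, 8, 9, 17, 11, 2, 16, 0, 15, 3, 5]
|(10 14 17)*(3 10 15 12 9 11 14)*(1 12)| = |(1 12 9 11 14 17 15)(3 10)| = 14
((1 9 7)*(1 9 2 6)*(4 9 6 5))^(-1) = (1 6 7 9 4 5 2) = [0, 6, 1, 3, 5, 2, 7, 9, 8, 4]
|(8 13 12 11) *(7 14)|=4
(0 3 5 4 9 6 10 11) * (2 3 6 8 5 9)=[6, 1, 3, 9, 2, 4, 10, 7, 5, 8, 11, 0]=(0 6 10 11)(2 3 9 8 5 4)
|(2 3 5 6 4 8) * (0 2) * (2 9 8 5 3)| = |(0 9 8)(4 5 6)| = 3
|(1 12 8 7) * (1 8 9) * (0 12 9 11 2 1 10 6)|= 8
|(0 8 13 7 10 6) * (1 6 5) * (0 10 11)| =20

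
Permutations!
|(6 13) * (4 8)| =2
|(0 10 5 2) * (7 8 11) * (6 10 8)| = |(0 8 11 7 6 10 5 2)| = 8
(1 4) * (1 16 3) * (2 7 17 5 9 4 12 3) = (1 12 3)(2 7 17 5 9 4 16) = [0, 12, 7, 1, 16, 9, 6, 17, 8, 4, 10, 11, 3, 13, 14, 15, 2, 5]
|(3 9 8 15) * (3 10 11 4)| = |(3 9 8 15 10 11 4)| = 7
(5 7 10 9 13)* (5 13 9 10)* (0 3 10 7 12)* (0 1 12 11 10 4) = (13)(0 3 4)(1 12)(5 11 10 7) = [3, 12, 2, 4, 0, 11, 6, 5, 8, 9, 7, 10, 1, 13]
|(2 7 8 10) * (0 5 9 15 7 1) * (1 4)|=10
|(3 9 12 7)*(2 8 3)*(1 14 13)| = |(1 14 13)(2 8 3 9 12 7)| = 6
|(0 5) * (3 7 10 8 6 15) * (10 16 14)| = |(0 5)(3 7 16 14 10 8 6 15)| = 8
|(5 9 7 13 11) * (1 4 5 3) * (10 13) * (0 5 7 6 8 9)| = 42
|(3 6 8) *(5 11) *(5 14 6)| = |(3 5 11 14 6 8)| = 6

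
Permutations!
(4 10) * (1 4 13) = [0, 4, 2, 3, 10, 5, 6, 7, 8, 9, 13, 11, 12, 1] = (1 4 10 13)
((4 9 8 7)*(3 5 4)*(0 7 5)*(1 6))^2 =(0 3 7)(4 8)(5 9) =[3, 1, 2, 7, 8, 9, 6, 0, 4, 5]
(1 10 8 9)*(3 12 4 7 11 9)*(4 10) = (1 4 7 11 9)(3 12 10 8) = [0, 4, 2, 12, 7, 5, 6, 11, 3, 1, 8, 9, 10]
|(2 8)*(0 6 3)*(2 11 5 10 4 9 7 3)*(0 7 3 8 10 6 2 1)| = |(0 2 10 4 9 3 7 8 11 5 6 1)| = 12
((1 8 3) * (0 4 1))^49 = [3, 4, 2, 8, 0, 5, 6, 7, 1] = (0 3 8 1 4)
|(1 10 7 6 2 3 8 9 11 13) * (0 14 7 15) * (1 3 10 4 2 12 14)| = 60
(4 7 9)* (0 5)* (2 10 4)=(0 5)(2 10 4 7 9)=[5, 1, 10, 3, 7, 0, 6, 9, 8, 2, 4]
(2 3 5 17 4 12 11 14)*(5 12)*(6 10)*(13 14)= [0, 1, 3, 12, 5, 17, 10, 7, 8, 9, 6, 13, 11, 14, 2, 15, 16, 4]= (2 3 12 11 13 14)(4 5 17)(6 10)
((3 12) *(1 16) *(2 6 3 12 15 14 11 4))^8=(16)(2 6 3 15 14 11 4)=[0, 1, 6, 15, 2, 5, 3, 7, 8, 9, 10, 4, 12, 13, 11, 14, 16]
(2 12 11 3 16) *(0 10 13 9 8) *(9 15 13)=[10, 1, 12, 16, 4, 5, 6, 7, 0, 8, 9, 3, 11, 15, 14, 13, 2]=(0 10 9 8)(2 12 11 3 16)(13 15)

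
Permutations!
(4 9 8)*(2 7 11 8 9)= [0, 1, 7, 3, 2, 5, 6, 11, 4, 9, 10, 8]= (2 7 11 8 4)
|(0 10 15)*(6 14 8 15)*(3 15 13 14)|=|(0 10 6 3 15)(8 13 14)|=15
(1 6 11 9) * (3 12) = [0, 6, 2, 12, 4, 5, 11, 7, 8, 1, 10, 9, 3] = (1 6 11 9)(3 12)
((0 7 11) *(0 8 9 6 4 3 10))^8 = (0 10 3 4 6 9 8 11 7) = [10, 1, 2, 4, 6, 5, 9, 0, 11, 8, 3, 7]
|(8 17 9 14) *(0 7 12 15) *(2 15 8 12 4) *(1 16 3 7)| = 40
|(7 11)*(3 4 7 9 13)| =6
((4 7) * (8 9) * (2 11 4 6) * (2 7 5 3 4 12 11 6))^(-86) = (12)(2 6 7)(3 4 5) = [0, 1, 6, 4, 5, 3, 7, 2, 8, 9, 10, 11, 12]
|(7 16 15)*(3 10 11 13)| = 12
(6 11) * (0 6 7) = (0 6 11 7) = [6, 1, 2, 3, 4, 5, 11, 0, 8, 9, 10, 7]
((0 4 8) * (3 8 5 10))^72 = (10) = [0, 1, 2, 3, 4, 5, 6, 7, 8, 9, 10]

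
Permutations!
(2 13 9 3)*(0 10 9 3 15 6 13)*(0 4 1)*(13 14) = [10, 0, 4, 2, 1, 5, 14, 7, 8, 15, 9, 11, 12, 3, 13, 6] = (0 10 9 15 6 14 13 3 2 4 1)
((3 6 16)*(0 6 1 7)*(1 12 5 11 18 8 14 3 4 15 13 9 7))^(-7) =(18)(0 6 16 4 15 13 9 7) =[6, 1, 2, 3, 15, 5, 16, 0, 8, 7, 10, 11, 12, 9, 14, 13, 4, 17, 18]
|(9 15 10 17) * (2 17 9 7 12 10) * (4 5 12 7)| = 8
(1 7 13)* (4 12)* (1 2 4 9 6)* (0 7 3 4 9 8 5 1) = (0 7 13 2 9 6)(1 3 4 12 8 5) = [7, 3, 9, 4, 12, 1, 0, 13, 5, 6, 10, 11, 8, 2]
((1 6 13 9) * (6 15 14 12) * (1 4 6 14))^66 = (15)(4 13)(6 9) = [0, 1, 2, 3, 13, 5, 9, 7, 8, 6, 10, 11, 12, 4, 14, 15]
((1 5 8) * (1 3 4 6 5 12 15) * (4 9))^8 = (1 15 12)(3 4 5)(6 8 9) = [0, 15, 2, 4, 5, 3, 8, 7, 9, 6, 10, 11, 1, 13, 14, 12]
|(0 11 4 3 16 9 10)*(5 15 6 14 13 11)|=12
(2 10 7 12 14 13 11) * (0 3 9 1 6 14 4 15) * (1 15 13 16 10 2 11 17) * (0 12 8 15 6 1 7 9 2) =(0 3 2)(4 13 17 7 8 15 12)(6 14 16 10 9) =[3, 1, 0, 2, 13, 5, 14, 8, 15, 6, 9, 11, 4, 17, 16, 12, 10, 7]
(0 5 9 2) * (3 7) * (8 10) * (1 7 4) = (0 5 9 2)(1 7 3 4)(8 10) = [5, 7, 0, 4, 1, 9, 6, 3, 10, 2, 8]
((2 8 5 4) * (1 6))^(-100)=[0, 1, 2, 3, 4, 5, 6, 7, 8]=(8)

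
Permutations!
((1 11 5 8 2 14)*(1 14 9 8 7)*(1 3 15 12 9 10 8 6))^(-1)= (1 6 9 12 15 3 7 5 11)(2 8 10)= [0, 6, 8, 7, 4, 11, 9, 5, 10, 12, 2, 1, 15, 13, 14, 3]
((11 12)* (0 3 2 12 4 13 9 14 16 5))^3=(0 12 13 16 3 11 9 5 2 4 14)=[12, 1, 4, 11, 14, 2, 6, 7, 8, 5, 10, 9, 13, 16, 0, 15, 3]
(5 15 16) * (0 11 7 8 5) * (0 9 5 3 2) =[11, 1, 0, 2, 4, 15, 6, 8, 3, 5, 10, 7, 12, 13, 14, 16, 9] =(0 11 7 8 3 2)(5 15 16 9)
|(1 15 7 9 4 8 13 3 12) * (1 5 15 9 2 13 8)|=21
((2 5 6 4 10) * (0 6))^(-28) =(0 4 2)(5 6 10) =[4, 1, 0, 3, 2, 6, 10, 7, 8, 9, 5]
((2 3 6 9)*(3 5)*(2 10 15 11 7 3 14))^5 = [0, 1, 14, 11, 4, 2, 7, 15, 8, 3, 6, 10, 12, 13, 5, 9] = (2 14 5)(3 11 10 6 7 15 9)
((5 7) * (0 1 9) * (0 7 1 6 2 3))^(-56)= (9)= [0, 1, 2, 3, 4, 5, 6, 7, 8, 9]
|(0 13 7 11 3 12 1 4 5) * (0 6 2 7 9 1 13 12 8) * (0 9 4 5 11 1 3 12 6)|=12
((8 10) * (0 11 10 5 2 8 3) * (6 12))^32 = (12)(2 5 8) = [0, 1, 5, 3, 4, 8, 6, 7, 2, 9, 10, 11, 12]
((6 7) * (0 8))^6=(8)=[0, 1, 2, 3, 4, 5, 6, 7, 8]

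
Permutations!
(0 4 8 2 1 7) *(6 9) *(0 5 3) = (0 4 8 2 1 7 5 3)(6 9) = [4, 7, 1, 0, 8, 3, 9, 5, 2, 6]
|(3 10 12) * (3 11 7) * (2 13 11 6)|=8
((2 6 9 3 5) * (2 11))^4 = (2 5 9)(3 6 11) = [0, 1, 5, 6, 4, 9, 11, 7, 8, 2, 10, 3]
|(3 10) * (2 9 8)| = 6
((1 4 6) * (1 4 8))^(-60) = (8) = [0, 1, 2, 3, 4, 5, 6, 7, 8]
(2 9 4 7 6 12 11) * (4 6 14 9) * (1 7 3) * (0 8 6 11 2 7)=[8, 0, 4, 1, 3, 5, 12, 14, 6, 11, 10, 7, 2, 13, 9]=(0 8 6 12 2 4 3 1)(7 14 9 11)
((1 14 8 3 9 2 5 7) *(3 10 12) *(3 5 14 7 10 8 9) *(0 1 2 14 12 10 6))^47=(0 5 2 1 6 12 7)(9 14)=[5, 6, 1, 3, 4, 2, 12, 0, 8, 14, 10, 11, 7, 13, 9]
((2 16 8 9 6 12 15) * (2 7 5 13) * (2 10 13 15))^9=[0, 1, 9, 3, 4, 5, 16, 7, 12, 2, 13, 11, 8, 10, 14, 15, 6]=(2 9)(6 16)(8 12)(10 13)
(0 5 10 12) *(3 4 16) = (0 5 10 12)(3 4 16) = [5, 1, 2, 4, 16, 10, 6, 7, 8, 9, 12, 11, 0, 13, 14, 15, 3]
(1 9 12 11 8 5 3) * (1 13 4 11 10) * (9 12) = (1 12 10)(3 13 4 11 8 5) = [0, 12, 2, 13, 11, 3, 6, 7, 5, 9, 1, 8, 10, 4]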